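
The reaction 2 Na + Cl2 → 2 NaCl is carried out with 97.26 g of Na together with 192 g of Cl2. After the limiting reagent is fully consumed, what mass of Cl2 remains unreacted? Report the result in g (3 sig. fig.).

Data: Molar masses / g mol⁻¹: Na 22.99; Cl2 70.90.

42.0 g

n(Na) = 97.26 / 22.99 = 4.231 mol
n(Cl2) = 192.0 / 70.90 = 2.708 mol
n/ν for Na = 4.231/2 = 2.116
n/ν for Cl2 = 2.708/1 = 2.708
Smallest n/ν is Na → limiting reagent.
Cl2 consumed = (1/2) × 4.231 = 2.116 mol
Cl2 remaining = 2.708 − 2.116 = 0.5920 mol
mass = 0.5920 × 70.90 = 41.97 g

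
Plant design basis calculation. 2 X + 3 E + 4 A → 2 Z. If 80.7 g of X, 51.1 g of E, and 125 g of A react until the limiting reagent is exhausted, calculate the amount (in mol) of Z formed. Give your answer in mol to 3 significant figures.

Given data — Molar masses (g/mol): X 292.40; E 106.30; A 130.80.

n(X) = 80.70 / 292.40 = 0.2760 mol
n(E) = 51.10 / 106.30 = 0.4807 mol
n(A) = 125.0 / 130.80 = 0.9557 mol
n/ν for X = 0.2760/2 = 0.1380
n/ν for E = 0.4807/3 = 0.1602
n/ν for A = 0.9557/4 = 0.2389
Smallest n/ν is X → limiting reagent.
n(Z) = (2/2) × 0.2760 = 0.2760 mol

0.276 mol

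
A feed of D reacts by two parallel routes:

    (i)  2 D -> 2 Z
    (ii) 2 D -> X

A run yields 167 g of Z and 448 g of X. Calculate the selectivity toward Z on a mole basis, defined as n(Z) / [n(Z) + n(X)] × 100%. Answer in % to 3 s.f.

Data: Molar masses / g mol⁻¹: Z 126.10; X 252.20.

42.7 %

n(Z) = 167 / 126.10 = 1.324 mol
n(X) = 448 / 252.20 = 1.776 mol
selectivity = 1.324/(1.324+1.776) × 100 = 42.71 %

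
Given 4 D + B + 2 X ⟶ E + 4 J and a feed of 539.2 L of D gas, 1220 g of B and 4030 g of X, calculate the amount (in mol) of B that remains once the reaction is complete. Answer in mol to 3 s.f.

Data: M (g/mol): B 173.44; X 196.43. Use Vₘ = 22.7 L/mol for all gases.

n(D) = 539.2 / 22.7 = 23.75 mol
n(B) = 1220 / 173.44 = 7.034 mol
n(X) = 4030 / 196.43 = 20.52 mol
n/ν for D = 23.75/4 = 5.938
n/ν for B = 7.034/1 = 7.034
n/ν for X = 20.52/2 = 10.26
Smallest n/ν is D → limiting reagent.
B consumed = (1/4) × 23.75 = 5.938 mol
B remaining = 7.034 − 5.938 = 1.096 mol

1.10 mol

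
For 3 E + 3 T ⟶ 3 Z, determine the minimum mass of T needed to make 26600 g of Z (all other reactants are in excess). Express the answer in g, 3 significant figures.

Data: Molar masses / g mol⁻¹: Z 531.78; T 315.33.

15800 g

n(Z) = 26600 / 531.78 = 50.02 mol
n(T) = (3/3) × 50.02 = 50.02 mol
mass = 50.02 × 315.33 = 15770 g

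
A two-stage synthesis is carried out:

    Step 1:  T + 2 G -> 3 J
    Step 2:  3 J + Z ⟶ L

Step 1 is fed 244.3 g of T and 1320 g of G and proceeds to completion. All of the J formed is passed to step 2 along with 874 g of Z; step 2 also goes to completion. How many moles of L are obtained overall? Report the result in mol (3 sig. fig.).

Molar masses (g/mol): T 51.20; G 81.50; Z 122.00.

Step 1:
n(T) = 244.3 / 51.20 = 4.771 mol
n(G) = 1320 / 81.50 = 16.20 mol
n/ν for T = 4.771/1 = 4.771
n/ν for G = 16.20/2 = 8.100
Smallest n/ν is T → limiting reagent.
n(J) produced = (3/1) × 4.771 = 14.31 mol
Step 2:
n(J) available = 14.31 mol
n(Z) = 874.0 / 122.00 = 7.164 mol
n/ν for J = 14.31/3 = 4.770
n/ν for Z = 7.164/1 = 7.164
Smallest n/ν is J → limiting reagent.
n(L) = (1/3) × 14.31 = 4.770 mol

4.77 mol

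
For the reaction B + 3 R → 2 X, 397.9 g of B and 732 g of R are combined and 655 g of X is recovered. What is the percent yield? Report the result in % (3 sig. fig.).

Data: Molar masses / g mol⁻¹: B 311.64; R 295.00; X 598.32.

n(B) = 397.9 / 311.64 = 1.277 mol
n(R) = 732.0 / 295.00 = 2.481 mol
n/ν for B = 1.277/1 = 1.277
n/ν for R = 2.481/3 = 0.8270
Smallest n/ν is R → limiting reagent.
theoretical n(X) = (2/3) × 2.481 = 1.654 mol → 989.6 g
% yield = 655 / 989.6 × 100 = 66.19 %

66.2 %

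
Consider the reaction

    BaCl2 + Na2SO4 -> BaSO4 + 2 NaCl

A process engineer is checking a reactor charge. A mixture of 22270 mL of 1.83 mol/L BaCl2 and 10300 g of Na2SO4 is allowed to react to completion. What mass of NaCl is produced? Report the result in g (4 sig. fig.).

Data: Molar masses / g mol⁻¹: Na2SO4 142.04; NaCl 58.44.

n(BaCl2) = 1.83 × 22270/1000 = 40.75 mol
n(Na2SO4) = 10300 / 142.04 = 72.51 mol
n/ν for BaCl2 = 40.75/1 = 40.75
n/ν for Na2SO4 = 72.51/1 = 72.51
Smallest n/ν is BaCl2 → limiting reagent.
n(NaCl) = (2/1) × 40.75 = 81.50 mol
mass = 81.50 × 58.44 = 4763 g

4763 g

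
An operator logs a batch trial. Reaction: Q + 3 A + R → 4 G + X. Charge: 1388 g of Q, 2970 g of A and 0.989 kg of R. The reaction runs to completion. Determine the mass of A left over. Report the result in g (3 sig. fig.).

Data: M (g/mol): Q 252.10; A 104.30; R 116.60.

1250 g

n(Q) = 1388 / 252.10 = 5.506 mol
n(A) = 2970 / 104.30 = 28.48 mol
n(R) = 0.9890×1000 / 116.60 = 8.482 mol
n/ν for Q = 5.506/1 = 5.506
n/ν for A = 28.48/3 = 9.493
n/ν for R = 8.482/1 = 8.482
Smallest n/ν is Q → limiting reagent.
A consumed = (3/1) × 5.506 = 16.52 mol
A remaining = 28.48 − 16.52 = 11.96 mol
mass = 11.96 × 104.30 = 1247 g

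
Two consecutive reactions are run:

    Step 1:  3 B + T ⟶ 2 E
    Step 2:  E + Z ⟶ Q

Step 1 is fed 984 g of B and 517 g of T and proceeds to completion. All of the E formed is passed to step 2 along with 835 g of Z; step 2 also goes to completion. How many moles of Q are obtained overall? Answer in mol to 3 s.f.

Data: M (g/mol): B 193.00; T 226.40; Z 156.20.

3.40 mol

Step 1:
n(B) = 984.0 / 193.00 = 5.098 mol
n(T) = 517.0 / 226.40 = 2.284 mol
n/ν for B = 5.098/3 = 1.699
n/ν for T = 2.284/1 = 2.284
Smallest n/ν is B → limiting reagent.
n(E) produced = (2/3) × 5.098 = 3.399 mol
Step 2:
n(E) available = 3.399 mol
n(Z) = 835.0 / 156.20 = 5.346 mol
n/ν for E = 3.399/1 = 3.399
n/ν for Z = 5.346/1 = 5.346
Smallest n/ν is E → limiting reagent.
n(Q) = (1/1) × 3.399 = 3.399 mol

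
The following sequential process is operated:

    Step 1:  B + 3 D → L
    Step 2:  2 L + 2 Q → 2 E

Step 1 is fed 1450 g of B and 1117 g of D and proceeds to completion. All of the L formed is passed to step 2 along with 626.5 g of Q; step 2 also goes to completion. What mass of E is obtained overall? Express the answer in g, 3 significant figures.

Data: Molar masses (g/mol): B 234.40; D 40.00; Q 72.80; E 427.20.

2640 g

Step 1:
n(B) = 1450 / 234.40 = 6.186 mol
n(D) = 1117 / 40.00 = 27.93 mol
n/ν → B: 6.186, D: 9.310; B is limiting.
n(L) produced = (1/1) × 6.186 = 6.186 mol
Step 2:
n(L) available = 6.186 mol
n(Q) = 626.5 / 72.80 = 8.606 mol
n/ν → L: 3.093, Q: 4.303; L is limiting.
n(E) = (2/2) × 6.186 = 6.186 mol
mass = 6.186 × 427.20 = 2643 g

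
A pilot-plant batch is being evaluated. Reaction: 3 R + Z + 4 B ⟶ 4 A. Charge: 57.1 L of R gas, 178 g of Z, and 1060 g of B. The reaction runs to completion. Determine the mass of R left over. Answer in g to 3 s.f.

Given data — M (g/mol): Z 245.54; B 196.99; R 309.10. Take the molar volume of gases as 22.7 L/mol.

105 g

n(R) = 57.10 / 22.7 = 2.515 mol
n(Z) = 178.0 / 245.54 = 0.7249 mol
n(B) = 1060 / 196.99 = 5.381 mol
n/ν for R = 2.515/3 = 0.8383
n/ν for Z = 0.7249/1 = 0.7249
n/ν for B = 5.381/4 = 1.345
Smallest n/ν is Z → limiting reagent.
R consumed = (3/1) × 0.7249 = 2.175 mol
R remaining = 2.515 − 2.175 = 0.3400 mol
mass = 0.3400 × 309.10 = 105.1 g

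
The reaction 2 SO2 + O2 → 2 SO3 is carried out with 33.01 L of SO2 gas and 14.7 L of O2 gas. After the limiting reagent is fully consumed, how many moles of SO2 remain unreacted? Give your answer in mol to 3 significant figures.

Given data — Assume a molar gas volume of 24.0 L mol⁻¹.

n(SO2) = 33.01 / 24.0 = 1.375 mol
n(O2) = 14.70 / 24.0 = 0.6125 mol
n/ν for SO2 = 1.375/2 = 0.6875
n/ν for O2 = 0.6125/1 = 0.6125
Smallest n/ν is O2 → limiting reagent.
SO2 consumed = (2/1) × 0.6125 = 1.225 mol
SO2 remaining = 1.375 − 1.225 = 0.1500 mol

0.150 mol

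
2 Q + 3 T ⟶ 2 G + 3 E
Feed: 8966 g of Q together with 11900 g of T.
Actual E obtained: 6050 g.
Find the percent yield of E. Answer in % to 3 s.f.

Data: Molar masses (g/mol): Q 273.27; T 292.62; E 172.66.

86.2 %

n(Q) = 8966 / 273.27 = 32.81 mol
n(T) = 11900 / 292.62 = 40.67 mol
n/ν for Q = 32.81/2 = 16.41
n/ν for T = 40.67/3 = 13.56
Smallest n/ν is T → limiting reagent.
theoretical n(E) = (3/3) × 40.67 = 40.67 mol → 7022 g
% yield = 6050 / 7022 × 100 = 86.16 %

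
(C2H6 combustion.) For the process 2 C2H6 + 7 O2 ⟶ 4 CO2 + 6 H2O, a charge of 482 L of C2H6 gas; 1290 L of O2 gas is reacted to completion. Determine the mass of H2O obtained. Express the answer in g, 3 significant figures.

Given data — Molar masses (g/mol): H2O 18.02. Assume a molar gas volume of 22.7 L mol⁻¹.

878 g

n(C2H6) = 482.0 / 22.7 = 21.23 mol
n(O2) = 1290 / 22.7 = 56.83 mol
n/ν for C2H6 = 21.23/2 = 10.62
n/ν for O2 = 56.83/7 = 8.119
Smallest n/ν is O2 → limiting reagent.
n(H2O) = (6/7) × 56.83 = 48.71 mol
mass = 48.71 × 18.02 = 877.8 g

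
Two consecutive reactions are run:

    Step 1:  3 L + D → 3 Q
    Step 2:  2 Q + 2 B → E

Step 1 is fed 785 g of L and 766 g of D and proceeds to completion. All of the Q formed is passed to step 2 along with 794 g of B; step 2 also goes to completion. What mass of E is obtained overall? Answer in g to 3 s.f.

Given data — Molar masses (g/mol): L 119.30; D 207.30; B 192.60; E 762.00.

1570 g

Step 1:
n(L) = 785.0 / 119.30 = 6.580 mol
n(D) = 766.0 / 207.30 = 3.695 mol
n/ν for L = 6.580/3 = 2.193
n/ν for D = 3.695/1 = 3.695
Smallest n/ν is L → limiting reagent.
n(Q) produced = (3/3) × 6.580 = 6.580 mol
Step 2:
n(Q) available = 6.580 mol
n(B) = 794.0 / 192.60 = 4.123 mol
n/ν for Q = 6.580/2 = 3.290
n/ν for B = 4.123/2 = 2.062
Smallest n/ν is B → limiting reagent.
n(E) = (1/2) × 4.123 = 2.062 mol
mass = 2.062 × 762.00 = 1571 g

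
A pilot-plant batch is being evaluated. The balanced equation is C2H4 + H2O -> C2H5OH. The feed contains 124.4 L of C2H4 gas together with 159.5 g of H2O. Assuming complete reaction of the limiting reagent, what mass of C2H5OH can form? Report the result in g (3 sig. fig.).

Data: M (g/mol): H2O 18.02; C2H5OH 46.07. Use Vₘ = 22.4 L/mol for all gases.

256 g

n(C2H4) = 124.4 / 22.4 = 5.554 mol
n(H2O) = 159.5 / 18.02 = 8.851 mol
n/ν for C2H4 = 5.554/1 = 5.554
n/ν for H2O = 8.851/1 = 8.851
Smallest n/ν is C2H4 → limiting reagent.
n(C2H5OH) = (1/1) × 5.554 = 5.554 mol
mass = 5.554 × 46.07 = 255.9 g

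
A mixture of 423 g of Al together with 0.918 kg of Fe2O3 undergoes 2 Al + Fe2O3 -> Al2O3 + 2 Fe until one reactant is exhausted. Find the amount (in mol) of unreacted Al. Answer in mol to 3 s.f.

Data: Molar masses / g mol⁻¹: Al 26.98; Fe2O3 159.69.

n(Al) = 423.0 / 26.98 = 15.68 mol
n(Fe2O3) = 0.9180×1000 / 159.69 = 5.749 mol
n/ν → Al: 7.840, Fe2O3: 5.749; Fe2O3 is limiting.
Al consumed = (2/1) × 5.749 = 11.50 mol
Al remaining = 15.68 − 11.50 = 4.180 mol

4.18 mol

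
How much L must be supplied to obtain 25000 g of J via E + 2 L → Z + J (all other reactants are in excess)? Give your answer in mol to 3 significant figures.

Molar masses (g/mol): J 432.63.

116 mol

n(J) = 25000 / 432.63 = 57.79 mol
n(L) = (2/1) × 57.79 = 115.6 mol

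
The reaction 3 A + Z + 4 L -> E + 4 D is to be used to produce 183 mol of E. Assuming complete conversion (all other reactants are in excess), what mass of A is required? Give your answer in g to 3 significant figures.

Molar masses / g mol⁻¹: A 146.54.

80500 g

n(E) = 183.0 mol
n(A) = (3/1) × 183.0 = 549.0 mol
mass = 549.0 × 146.54 = 80450 g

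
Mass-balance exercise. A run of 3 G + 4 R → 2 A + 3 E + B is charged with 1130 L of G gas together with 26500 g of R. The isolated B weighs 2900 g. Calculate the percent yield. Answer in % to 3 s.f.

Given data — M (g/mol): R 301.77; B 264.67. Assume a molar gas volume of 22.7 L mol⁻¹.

66.0 %

n(G) = 1130 / 22.7 = 49.78 mol
n(R) = 26500 / 301.77 = 87.82 mol
n/ν → G: 16.59, R: 21.96; G is limiting.
theoretical n(B) = (1/3) × 49.78 = 16.59 mol → 4391 g
% yield = 2900 / 4391 × 100 = 66.04 %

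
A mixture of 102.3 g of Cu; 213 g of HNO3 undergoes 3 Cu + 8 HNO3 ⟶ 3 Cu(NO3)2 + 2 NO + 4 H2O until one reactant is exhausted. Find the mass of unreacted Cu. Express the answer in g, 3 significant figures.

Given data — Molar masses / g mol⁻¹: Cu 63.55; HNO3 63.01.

21.7 g

n(Cu) = 102.3 / 63.55 = 1.610 mol
n(HNO3) = 213.0 / 63.01 = 3.380 mol
n/ν for Cu = 1.610/3 = 0.5367
n/ν for HNO3 = 3.380/8 = 0.4225
Smallest n/ν is HNO3 → limiting reagent.
Cu consumed = (3/8) × 3.380 = 1.268 mol
Cu remaining = 1.610 − 1.268 = 0.3420 mol
mass = 0.3420 × 63.55 = 21.73 g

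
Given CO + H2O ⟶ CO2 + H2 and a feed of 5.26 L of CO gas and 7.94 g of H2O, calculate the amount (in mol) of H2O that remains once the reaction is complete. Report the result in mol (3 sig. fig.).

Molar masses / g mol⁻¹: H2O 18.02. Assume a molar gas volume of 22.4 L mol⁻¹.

0.206 mol

n(CO) = 5.260 / 22.4 = 0.2348 mol
n(H2O) = 7.940 / 18.02 = 0.4406 mol
n/ν for CO = 0.2348/1 = 0.2348
n/ν for H2O = 0.4406/1 = 0.4406
Smallest n/ν is CO → limiting reagent.
H2O consumed = (1/1) × 0.2348 = 0.2348 mol
H2O remaining = 0.4406 − 0.2348 = 0.2058 mol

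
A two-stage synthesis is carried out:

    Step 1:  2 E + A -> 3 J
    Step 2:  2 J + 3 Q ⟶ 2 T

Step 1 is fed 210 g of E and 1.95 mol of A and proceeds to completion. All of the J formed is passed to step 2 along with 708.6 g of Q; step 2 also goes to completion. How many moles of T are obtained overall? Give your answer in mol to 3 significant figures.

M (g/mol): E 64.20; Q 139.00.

3.40 mol

Step 1:
n(E) = 210.0 / 64.20 = 3.271 mol
n(A) = 1.950 mol
n/ν for E = 3.271/2 = 1.636
n/ν for A = 1.950/1 = 1.950
Smallest n/ν is E → limiting reagent.
n(J) produced = (3/2) × 3.271 = 4.907 mol
Step 2:
n(J) available = 4.907 mol
n(Q) = 708.6 / 139.00 = 5.098 mol
n/ν for J = 4.907/2 = 2.454
n/ν for Q = 5.098/3 = 1.699
Smallest n/ν is Q → limiting reagent.
n(T) = (2/3) × 5.098 = 3.399 mol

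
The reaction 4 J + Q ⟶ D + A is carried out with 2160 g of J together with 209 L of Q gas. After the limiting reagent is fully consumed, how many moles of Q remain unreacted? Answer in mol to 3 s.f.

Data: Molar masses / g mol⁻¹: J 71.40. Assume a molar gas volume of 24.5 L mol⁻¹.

n(J) = 2160 / 71.40 = 30.25 mol
n(Q) = 209.0 / 24.5 = 8.531 mol
n/ν → J: 7.563, Q: 8.531; J is limiting.
Q consumed = (1/4) × 30.25 = 7.563 mol
Q remaining = 8.531 − 7.563 = 0.9680 mol

0.968 mol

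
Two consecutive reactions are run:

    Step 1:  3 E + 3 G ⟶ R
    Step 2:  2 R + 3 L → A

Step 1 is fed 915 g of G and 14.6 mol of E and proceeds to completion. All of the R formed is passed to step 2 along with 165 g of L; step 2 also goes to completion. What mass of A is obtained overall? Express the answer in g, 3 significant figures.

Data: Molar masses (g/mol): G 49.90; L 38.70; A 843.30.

1200 g

Step 1:
n(G) = 915.0 / 49.90 = 18.34 mol
n(E) = 14.60 mol
n/ν → G: 6.113, E: 4.867; E is limiting.
n(R) produced = (1/3) × 14.60 = 4.867 mol
Step 2:
n(R) available = 4.867 mol
n(L) = 165.0 / 38.70 = 4.264 mol
n/ν → R: 2.434, L: 1.421; L is limiting.
n(A) = (1/3) × 4.264 = 1.421 mol
mass = 1.421 × 843.30 = 1198 g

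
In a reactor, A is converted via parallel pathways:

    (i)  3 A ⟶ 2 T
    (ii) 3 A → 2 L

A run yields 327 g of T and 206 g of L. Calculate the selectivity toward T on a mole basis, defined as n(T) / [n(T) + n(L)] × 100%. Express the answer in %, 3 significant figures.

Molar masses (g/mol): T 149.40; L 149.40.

n(T) = 327 / 149.40 = 2.189 mol
n(L) = 206 / 149.40 = 1.379 mol
selectivity = 2.189/(2.189+1.379) × 100 = 61.35 %

61.4 %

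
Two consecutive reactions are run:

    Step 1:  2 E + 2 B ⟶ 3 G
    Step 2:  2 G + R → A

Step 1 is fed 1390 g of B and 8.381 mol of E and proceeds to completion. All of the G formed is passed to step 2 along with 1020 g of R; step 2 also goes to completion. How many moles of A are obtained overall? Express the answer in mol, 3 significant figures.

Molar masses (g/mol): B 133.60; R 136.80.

6.29 mol

Step 1:
n(B) = 1390 / 133.60 = 10.40 mol
n(E) = 8.381 mol
n/ν for B = 10.40/2 = 5.200
n/ν for E = 8.381/2 = 4.191
Smallest n/ν is E → limiting reagent.
n(G) produced = (3/2) × 8.381 = 12.57 mol
Step 2:
n(G) available = 12.57 mol
n(R) = 1020 / 136.80 = 7.456 mol
n/ν for G = 12.57/2 = 6.285
n/ν for R = 7.456/1 = 7.456
Smallest n/ν is G → limiting reagent.
n(A) = (1/2) × 12.57 = 6.285 mol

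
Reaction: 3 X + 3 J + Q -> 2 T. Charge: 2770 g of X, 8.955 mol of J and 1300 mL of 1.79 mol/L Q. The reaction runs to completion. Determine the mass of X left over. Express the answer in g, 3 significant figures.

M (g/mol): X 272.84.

865 g

n(X) = 2770 / 272.84 = 10.15 mol
n(J) = 8.955 mol
n(Q) = 1.79 × 1300/1000 = 2.327 mol
n/ν for X = 10.15/3 = 3.383
n/ν for J = 8.955/3 = 2.985
n/ν for Q = 2.327/1 = 2.327
Smallest n/ν is Q → limiting reagent.
X consumed = (3/1) × 2.327 = 6.981 mol
X remaining = 10.15 − 6.981 = 3.169 mol
mass = 3.169 × 272.84 = 864.6 g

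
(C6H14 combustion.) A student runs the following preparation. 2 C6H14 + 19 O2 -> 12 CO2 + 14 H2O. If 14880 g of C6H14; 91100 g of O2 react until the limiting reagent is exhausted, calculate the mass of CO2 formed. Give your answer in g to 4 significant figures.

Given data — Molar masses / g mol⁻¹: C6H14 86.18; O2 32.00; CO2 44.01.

45590 g

n(C6H14) = 14880 / 86.18 = 172.7 mol
n(O2) = 91100 / 32.00 = 2847 mol
n/ν for C6H14 = 172.7/2 = 86.35
n/ν for O2 = 2847/19 = 149.8
Smallest n/ν is C6H14 → limiting reagent.
n(CO2) = (12/2) × 172.7 = 1036 mol
mass = 1036 × 44.01 = 45590 g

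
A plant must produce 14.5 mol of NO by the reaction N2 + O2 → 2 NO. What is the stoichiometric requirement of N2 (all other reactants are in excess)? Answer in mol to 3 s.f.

n(NO) = 14.50 mol
n(N2) = (1/2) × 14.50 = 7.250 mol

7.25 mol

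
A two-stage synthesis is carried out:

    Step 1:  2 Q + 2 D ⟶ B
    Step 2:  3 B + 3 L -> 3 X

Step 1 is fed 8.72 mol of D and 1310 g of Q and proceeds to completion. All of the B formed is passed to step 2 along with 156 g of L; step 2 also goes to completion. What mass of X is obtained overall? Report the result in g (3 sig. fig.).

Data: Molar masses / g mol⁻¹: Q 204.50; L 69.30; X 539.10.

1210 g

Step 1:
n(D) = 8.720 mol
n(Q) = 1310 / 204.50 = 6.406 mol
n/ν → D: 4.360, Q: 3.203; Q is limiting.
n(B) produced = (1/2) × 6.406 = 3.203 mol
Step 2:
n(B) available = 3.203 mol
n(L) = 156.0 / 69.30 = 2.251 mol
n/ν → B: 1.068, L: 0.7503; L is limiting.
n(X) = (3/3) × 2.251 = 2.251 mol
mass = 2.251 × 539.10 = 1214 g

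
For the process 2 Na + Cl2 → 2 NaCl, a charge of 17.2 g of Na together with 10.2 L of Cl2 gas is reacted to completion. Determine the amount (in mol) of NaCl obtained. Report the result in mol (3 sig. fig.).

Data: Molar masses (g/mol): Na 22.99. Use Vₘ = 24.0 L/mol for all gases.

n(Na) = 17.20 / 22.99 = 0.7482 mol
n(Cl2) = 10.20 / 24.0 = 0.4250 mol
n/ν for Na = 0.7482/2 = 0.3741
n/ν for Cl2 = 0.4250/1 = 0.4250
Smallest n/ν is Na → limiting reagent.
n(NaCl) = (2/2) × 0.7482 = 0.7482 mol

0.748 mol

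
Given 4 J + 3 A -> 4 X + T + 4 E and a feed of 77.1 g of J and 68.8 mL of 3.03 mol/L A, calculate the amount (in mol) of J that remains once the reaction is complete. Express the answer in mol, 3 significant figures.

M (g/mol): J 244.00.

n(J) = 77.10 / 244.00 = 0.3160 mol
n(A) = 3.03 × 68.80/1000 = 0.2085 mol
n/ν → J: 0.07900, A: 0.06950; A is limiting.
J consumed = (4/3) × 0.2085 = 0.2780 mol
J remaining = 0.3160 − 0.2780 = 0.03800 mol

0.0380 mol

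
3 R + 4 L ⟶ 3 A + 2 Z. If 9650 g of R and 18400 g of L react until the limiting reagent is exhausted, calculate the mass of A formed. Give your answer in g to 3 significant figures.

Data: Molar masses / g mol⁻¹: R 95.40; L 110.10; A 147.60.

14900 g

n(R) = 9650 / 95.40 = 101.2 mol
n(L) = 18400 / 110.10 = 167.1 mol
n/ν → R: 33.73, L: 41.78; R is limiting.
n(A) = (3/3) × 101.2 = 101.2 mol
mass = 101.2 × 147.60 = 14940 g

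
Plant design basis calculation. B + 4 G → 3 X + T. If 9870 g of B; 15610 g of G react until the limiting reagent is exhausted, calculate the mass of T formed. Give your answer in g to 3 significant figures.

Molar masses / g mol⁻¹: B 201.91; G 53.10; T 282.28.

n(B) = 9870 / 201.91 = 48.88 mol
n(G) = 15610 / 53.10 = 294.0 mol
n/ν → B: 48.88, G: 73.50; B is limiting.
n(T) = (1/1) × 48.88 = 48.88 mol
mass = 48.88 × 282.28 = 13800 g

13800 g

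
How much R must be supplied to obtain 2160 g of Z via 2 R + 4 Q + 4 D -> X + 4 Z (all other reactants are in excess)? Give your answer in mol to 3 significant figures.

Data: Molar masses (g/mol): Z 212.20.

n(Z) = 2160 / 212.20 = 10.18 mol
n(R) = (2/4) × 10.18 = 5.090 mol

5.09 mol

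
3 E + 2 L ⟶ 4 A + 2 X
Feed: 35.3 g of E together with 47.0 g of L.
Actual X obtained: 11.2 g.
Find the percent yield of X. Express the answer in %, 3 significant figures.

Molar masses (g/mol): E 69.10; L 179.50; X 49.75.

86.0 %

n(E) = 35.30 / 69.10 = 0.5109 mol
n(L) = 47.00 / 179.50 = 0.2618 mol
n/ν for E = 0.5109/3 = 0.1703
n/ν for L = 0.2618/2 = 0.1309
Smallest n/ν is L → limiting reagent.
theoretical n(X) = (2/2) × 0.2618 = 0.2618 mol → 13.02 g
% yield = 11.2 / 13.02 × 100 = 86.02 %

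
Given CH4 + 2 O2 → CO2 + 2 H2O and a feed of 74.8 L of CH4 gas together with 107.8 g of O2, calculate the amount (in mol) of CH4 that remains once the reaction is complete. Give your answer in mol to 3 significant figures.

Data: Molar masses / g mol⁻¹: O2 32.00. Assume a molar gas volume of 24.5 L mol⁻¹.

n(CH4) = 74.80 / 24.5 = 3.053 mol
n(O2) = 107.8 / 32.00 = 3.369 mol
n/ν → CH4: 3.053, O2: 1.685; O2 is limiting.
CH4 consumed = (1/2) × 3.369 = 1.685 mol
CH4 remaining = 3.053 − 1.685 = 1.368 mol

1.37 mol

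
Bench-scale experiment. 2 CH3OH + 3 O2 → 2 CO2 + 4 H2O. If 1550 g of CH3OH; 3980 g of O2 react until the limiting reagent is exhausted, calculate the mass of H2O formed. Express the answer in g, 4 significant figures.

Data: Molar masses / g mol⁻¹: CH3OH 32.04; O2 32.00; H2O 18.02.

n(CH3OH) = 1550 / 32.04 = 48.38 mol
n(O2) = 3980 / 32.00 = 124.4 mol
n/ν for CH3OH = 48.38/2 = 24.19
n/ν for O2 = 124.4/3 = 41.47
Smallest n/ν is CH3OH → limiting reagent.
n(H2O) = (4/2) × 48.38 = 96.76 mol
mass = 96.76 × 18.02 = 1744 g

1744 g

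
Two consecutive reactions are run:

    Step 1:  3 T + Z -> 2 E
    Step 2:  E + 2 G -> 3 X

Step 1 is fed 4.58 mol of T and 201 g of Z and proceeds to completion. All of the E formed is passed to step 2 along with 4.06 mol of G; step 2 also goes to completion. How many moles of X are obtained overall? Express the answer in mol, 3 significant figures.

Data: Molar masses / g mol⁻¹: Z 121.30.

Step 1:
n(T) = 4.580 mol
n(Z) = 201.0 / 121.30 = 1.657 mol
n/ν for T = 4.580/3 = 1.527
n/ν for Z = 1.657/1 = 1.657
Smallest n/ν is T → limiting reagent.
n(E) produced = (2/3) × 4.580 = 3.053 mol
Step 2:
n(E) available = 3.053 mol
n(G) = 4.060 mol
n/ν for E = 3.053/1 = 3.053
n/ν for G = 4.060/2 = 2.030
Smallest n/ν is G → limiting reagent.
n(X) = (3/2) × 4.060 = 6.090 mol

6.09 mol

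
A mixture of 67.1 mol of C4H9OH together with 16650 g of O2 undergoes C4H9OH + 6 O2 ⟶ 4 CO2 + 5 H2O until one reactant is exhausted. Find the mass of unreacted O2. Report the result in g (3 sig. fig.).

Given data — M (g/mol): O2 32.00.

n(C4H9OH) = 67.10 mol
n(O2) = 16650 / 32.00 = 520.3 mol
n/ν for C4H9OH = 67.10/1 = 67.10
n/ν for O2 = 520.3/6 = 86.72
Smallest n/ν is C4H9OH → limiting reagent.
O2 consumed = (6/1) × 67.10 = 402.6 mol
O2 remaining = 520.3 − 402.6 = 117.7 mol
mass = 117.7 × 32.00 = 3766 g

3770 g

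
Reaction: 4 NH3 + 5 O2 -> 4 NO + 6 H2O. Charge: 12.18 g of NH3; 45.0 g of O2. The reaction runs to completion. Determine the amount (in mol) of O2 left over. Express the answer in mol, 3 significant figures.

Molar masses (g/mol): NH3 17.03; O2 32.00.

n(NH3) = 12.18 / 17.03 = 0.7152 mol
n(O2) = 45.00 / 32.00 = 1.406 mol
n/ν for NH3 = 0.7152/4 = 0.1788
n/ν for O2 = 1.406/5 = 0.2812
Smallest n/ν is NH3 → limiting reagent.
O2 consumed = (5/4) × 0.7152 = 0.8940 mol
O2 remaining = 1.406 − 0.8940 = 0.5120 mol

0.512 mol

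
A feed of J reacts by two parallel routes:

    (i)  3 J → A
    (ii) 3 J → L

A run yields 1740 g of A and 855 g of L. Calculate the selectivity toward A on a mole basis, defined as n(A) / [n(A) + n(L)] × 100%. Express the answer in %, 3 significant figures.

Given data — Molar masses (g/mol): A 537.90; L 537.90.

n(A) = 1740 / 537.90 = 3.235 mol
n(L) = 855 / 537.90 = 1.590 mol
selectivity = 3.235/(3.235+1.590) × 100 = 67.05 %

67.1 %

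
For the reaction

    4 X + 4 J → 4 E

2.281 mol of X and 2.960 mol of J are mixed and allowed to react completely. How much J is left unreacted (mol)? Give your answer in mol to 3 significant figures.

n(X) = 2.281 mol
n(J) = 2.960 mol
n/ν for X = 2.281/4 = 0.5703
n/ν for J = 2.960/4 = 0.7400
Smallest n/ν is X → limiting reagent.
J consumed = (4/4) × 2.281 = 2.281 mol
J remaining = 2.960 − 2.281 = 0.6790 mol

0.679 mol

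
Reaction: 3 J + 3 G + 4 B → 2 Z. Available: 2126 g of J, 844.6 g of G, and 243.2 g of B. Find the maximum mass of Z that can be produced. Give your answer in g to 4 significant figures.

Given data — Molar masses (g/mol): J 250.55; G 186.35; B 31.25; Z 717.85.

2169 g

n(J) = 2126 / 250.55 = 8.485 mol
n(G) = 844.6 / 186.35 = 4.532 mol
n(B) = 243.2 / 31.25 = 7.782 mol
n/ν → J: 2.828, G: 1.511, B: 1.946; G is limiting.
n(Z) = (2/3) × 4.532 = 3.021 mol
mass = 3.021 × 717.85 = 2169 g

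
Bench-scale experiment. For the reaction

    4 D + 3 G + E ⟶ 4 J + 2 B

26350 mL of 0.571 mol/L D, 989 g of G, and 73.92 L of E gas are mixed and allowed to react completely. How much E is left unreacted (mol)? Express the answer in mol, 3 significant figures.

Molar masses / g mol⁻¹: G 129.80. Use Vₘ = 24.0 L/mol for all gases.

n(D) = 0.571 × 26350/1000 = 15.05 mol
n(G) = 989.0 / 129.80 = 7.619 mol
n(E) = 73.92 / 24.0 = 3.080 mol
n/ν for D = 15.05/4 = 3.763
n/ν for G = 7.619/3 = 2.540
n/ν for E = 3.080/1 = 3.080
Smallest n/ν is G → limiting reagent.
E consumed = (1/3) × 7.619 = 2.540 mol
E remaining = 3.080 − 2.540 = 0.5400 mol

0.540 mol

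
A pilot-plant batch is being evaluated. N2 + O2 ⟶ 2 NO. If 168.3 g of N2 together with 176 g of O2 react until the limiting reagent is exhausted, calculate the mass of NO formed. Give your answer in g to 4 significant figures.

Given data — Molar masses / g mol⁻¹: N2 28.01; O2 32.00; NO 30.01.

n(N2) = 168.3 / 28.01 = 6.009 mol
n(O2) = 176.0 / 32.00 = 5.500 mol
n/ν for N2 = 6.009/1 = 6.009
n/ν for O2 = 5.500/1 = 5.500
Smallest n/ν is O2 → limiting reagent.
n(NO) = (2/1) × 5.500 = 11.00 mol
mass = 11.00 × 30.01 = 330.1 g

330.1 g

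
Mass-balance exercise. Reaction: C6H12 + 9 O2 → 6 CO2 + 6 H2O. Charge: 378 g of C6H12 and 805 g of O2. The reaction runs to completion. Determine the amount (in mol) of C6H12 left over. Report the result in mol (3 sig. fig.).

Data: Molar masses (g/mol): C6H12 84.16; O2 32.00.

1.70 mol

n(C6H12) = 378.0 / 84.16 = 4.491 mol
n(O2) = 805.0 / 32.00 = 25.16 mol
n/ν → C6H12: 4.491, O2: 2.796; O2 is limiting.
C6H12 consumed = (1/9) × 25.16 = 2.796 mol
C6H12 remaining = 4.491 − 2.796 = 1.695 mol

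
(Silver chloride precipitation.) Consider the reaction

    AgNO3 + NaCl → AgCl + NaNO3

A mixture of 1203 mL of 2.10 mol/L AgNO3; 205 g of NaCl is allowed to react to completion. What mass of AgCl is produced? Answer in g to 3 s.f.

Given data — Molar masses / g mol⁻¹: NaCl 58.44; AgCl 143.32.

362 g

n(AgNO3) = 2.10 × 1203/1000 = 2.526 mol
n(NaCl) = 205.0 / 58.44 = 3.508 mol
n/ν for AgNO3 = 2.526/1 = 2.526
n/ν for NaCl = 3.508/1 = 3.508
Smallest n/ν is AgNO3 → limiting reagent.
n(AgCl) = (1/1) × 2.526 = 2.526 mol
mass = 2.526 × 143.32 = 362.0 g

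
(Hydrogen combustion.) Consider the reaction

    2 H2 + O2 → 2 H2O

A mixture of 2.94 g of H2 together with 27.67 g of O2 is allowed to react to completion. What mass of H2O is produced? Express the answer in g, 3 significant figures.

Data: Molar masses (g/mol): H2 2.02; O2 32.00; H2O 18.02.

26.2 g

n(H2) = 2.940 / 2.02 = 1.455 mol
n(O2) = 27.67 / 32.00 = 0.8647 mol
n/ν → H2: 0.7275, O2: 0.8647; H2 is limiting.
n(H2O) = (2/2) × 1.455 = 1.455 mol
mass = 1.455 × 18.02 = 26.22 g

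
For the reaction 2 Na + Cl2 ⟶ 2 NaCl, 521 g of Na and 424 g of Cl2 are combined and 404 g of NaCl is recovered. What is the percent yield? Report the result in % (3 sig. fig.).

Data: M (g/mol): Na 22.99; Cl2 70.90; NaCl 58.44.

n(Na) = 521.0 / 22.99 = 22.66 mol
n(Cl2) = 424.0 / 70.90 = 5.980 mol
n/ν for Na = 22.66/2 = 11.33
n/ν for Cl2 = 5.980/1 = 5.980
Smallest n/ν is Cl2 → limiting reagent.
theoretical n(NaCl) = (2/1) × 5.980 = 11.96 mol → 698.9 g
% yield = 404 / 698.9 × 100 = 57.81 %

57.8 %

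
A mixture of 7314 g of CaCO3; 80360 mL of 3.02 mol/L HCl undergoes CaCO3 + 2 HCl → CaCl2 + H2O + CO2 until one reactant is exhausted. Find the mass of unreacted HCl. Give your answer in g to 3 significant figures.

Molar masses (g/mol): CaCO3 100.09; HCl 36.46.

n(CaCO3) = 7314 / 100.09 = 73.07 mol
n(HCl) = 3.02 × 80360/1000 = 242.7 mol
n/ν for CaCO3 = 73.07/1 = 73.07
n/ν for HCl = 242.7/2 = 121.4
Smallest n/ν is CaCO3 → limiting reagent.
HCl consumed = (2/1) × 73.07 = 146.1 mol
HCl remaining = 242.7 − 146.1 = 96.60 mol
mass = 96.60 × 36.46 = 3522 g

3520 g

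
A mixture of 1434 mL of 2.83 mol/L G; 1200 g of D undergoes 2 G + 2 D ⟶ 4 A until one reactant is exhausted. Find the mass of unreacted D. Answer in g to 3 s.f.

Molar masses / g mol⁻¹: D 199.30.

391 g

n(G) = 2.83 × 1434/1000 = 4.058 mol
n(D) = 1200 / 199.30 = 6.021 mol
n/ν for G = 4.058/2 = 2.029
n/ν for D = 6.021/2 = 3.011
Smallest n/ν is G → limiting reagent.
D consumed = (2/2) × 4.058 = 4.058 mol
D remaining = 6.021 − 4.058 = 1.963 mol
mass = 1.963 × 199.30 = 391.2 g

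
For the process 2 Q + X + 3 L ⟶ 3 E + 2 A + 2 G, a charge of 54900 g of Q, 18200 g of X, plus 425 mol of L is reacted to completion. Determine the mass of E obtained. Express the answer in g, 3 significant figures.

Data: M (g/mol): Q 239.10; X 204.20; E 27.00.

7220 g

n(Q) = 54900 / 239.10 = 229.6 mol
n(X) = 18200 / 204.20 = 89.13 mol
n(L) = 425.0 mol
n/ν → Q: 114.8, X: 89.13, L: 141.7; X is limiting.
n(E) = (3/1) × 89.13 = 267.4 mol
mass = 267.4 × 27.00 = 7220 g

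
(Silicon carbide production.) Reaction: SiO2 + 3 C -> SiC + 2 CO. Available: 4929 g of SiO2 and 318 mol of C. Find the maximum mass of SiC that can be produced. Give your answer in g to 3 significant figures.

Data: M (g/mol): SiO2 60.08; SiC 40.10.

3290 g

n(SiO2) = 4929 / 60.08 = 82.04 mol
n(C) = 318.0 mol
n/ν for SiO2 = 82.04/1 = 82.04
n/ν for C = 318.0/3 = 106.0
Smallest n/ν is SiO2 → limiting reagent.
n(SiC) = (1/1) × 82.04 = 82.04 mol
mass = 82.04 × 40.10 = 3290 g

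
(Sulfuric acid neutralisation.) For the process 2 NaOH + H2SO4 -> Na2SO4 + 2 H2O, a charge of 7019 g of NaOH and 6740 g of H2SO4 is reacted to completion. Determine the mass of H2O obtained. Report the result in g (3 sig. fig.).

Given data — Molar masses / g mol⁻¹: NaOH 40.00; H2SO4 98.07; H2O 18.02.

n(NaOH) = 7019 / 40.00 = 175.5 mol
n(H2SO4) = 6740 / 98.07 = 68.73 mol
n/ν → NaOH: 87.75, H2SO4: 68.73; H2SO4 is limiting.
n(H2O) = (2/1) × 68.73 = 137.5 mol
mass = 137.5 × 18.02 = 2478 g

2480 g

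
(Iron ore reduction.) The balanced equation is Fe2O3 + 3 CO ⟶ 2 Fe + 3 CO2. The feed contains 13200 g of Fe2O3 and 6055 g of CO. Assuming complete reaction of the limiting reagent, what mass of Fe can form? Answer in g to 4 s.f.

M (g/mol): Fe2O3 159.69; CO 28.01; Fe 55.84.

n(Fe2O3) = 13200 / 159.69 = 82.66 mol
n(CO) = 6055 / 28.01 = 216.2 mol
n/ν → Fe2O3: 82.66, CO: 72.07; CO is limiting.
n(Fe) = (2/3) × 216.2 = 144.1 mol
mass = 144.1 × 55.84 = 8047 g

8047 g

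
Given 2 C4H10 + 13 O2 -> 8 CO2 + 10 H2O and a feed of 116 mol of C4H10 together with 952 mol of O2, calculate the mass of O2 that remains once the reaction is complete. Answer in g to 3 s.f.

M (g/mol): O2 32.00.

n(C4H10) = 116.0 mol
n(O2) = 952.0 mol
n/ν for C4H10 = 116.0/2 = 58.00
n/ν for O2 = 952.0/13 = 73.23
Smallest n/ν is C4H10 → limiting reagent.
O2 consumed = (13/2) × 116.0 = 754.0 mol
O2 remaining = 952.0 − 754.0 = 198.0 mol
mass = 198.0 × 32.00 = 6336 g

6340 g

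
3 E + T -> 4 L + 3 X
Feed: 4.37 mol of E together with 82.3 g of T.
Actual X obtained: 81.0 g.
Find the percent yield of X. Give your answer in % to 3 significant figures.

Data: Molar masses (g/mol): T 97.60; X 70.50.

45.4 %

n(E) = 4.370 mol
n(T) = 82.30 / 97.60 = 0.8432 mol
n/ν for E = 4.370/3 = 1.457
n/ν for T = 0.8432/1 = 0.8432
Smallest n/ν is T → limiting reagent.
theoretical n(X) = (3/1) × 0.8432 = 2.530 mol → 178.4 g
% yield = 81.0 / 178.4 × 100 = 45.40 %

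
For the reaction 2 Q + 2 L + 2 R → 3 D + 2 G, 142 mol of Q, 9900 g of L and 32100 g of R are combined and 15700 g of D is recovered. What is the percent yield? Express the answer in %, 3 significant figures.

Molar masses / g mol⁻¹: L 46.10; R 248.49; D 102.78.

n(Q) = 142.0 mol
n(L) = 9900 / 46.10 = 214.8 mol
n(R) = 32100 / 248.49 = 129.2 mol
n/ν for Q = 142.0/2 = 71.00
n/ν for L = 214.8/2 = 107.4
n/ν for R = 129.2/2 = 64.60
Smallest n/ν is R → limiting reagent.
theoretical n(D) = (3/2) × 129.2 = 193.8 mol → 19920 g
% yield = 15700 / 19920 × 100 = 78.82 %

78.8 %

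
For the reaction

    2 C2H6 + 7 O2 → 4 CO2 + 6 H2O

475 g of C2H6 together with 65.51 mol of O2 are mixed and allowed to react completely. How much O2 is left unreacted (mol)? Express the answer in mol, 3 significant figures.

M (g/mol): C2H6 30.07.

10.2 mol

n(C2H6) = 475.0 / 30.07 = 15.80 mol
n(O2) = 65.51 mol
n/ν for C2H6 = 15.80/2 = 7.900
n/ν for O2 = 65.51/7 = 9.359
Smallest n/ν is C2H6 → limiting reagent.
O2 consumed = (7/2) × 15.80 = 55.30 mol
O2 remaining = 65.51 − 55.30 = 10.21 mol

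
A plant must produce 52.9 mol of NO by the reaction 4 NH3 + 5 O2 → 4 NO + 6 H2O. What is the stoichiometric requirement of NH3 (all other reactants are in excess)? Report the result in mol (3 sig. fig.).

n(NO) = 52.90 mol
n(NH3) = (4/4) × 52.90 = 52.90 mol

52.9 mol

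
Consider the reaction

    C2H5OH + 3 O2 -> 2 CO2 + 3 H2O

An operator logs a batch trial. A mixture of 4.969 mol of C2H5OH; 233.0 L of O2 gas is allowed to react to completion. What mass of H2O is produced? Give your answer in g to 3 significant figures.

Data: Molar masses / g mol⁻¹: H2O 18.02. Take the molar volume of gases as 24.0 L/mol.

n(C2H5OH) = 4.969 mol
n(O2) = 233.0 / 24.0 = 9.708 mol
n/ν for C2H5OH = 4.969/1 = 4.969
n/ν for O2 = 9.708/3 = 3.236
Smallest n/ν is O2 → limiting reagent.
n(H2O) = (3/3) × 9.708 = 9.708 mol
mass = 9.708 × 18.02 = 174.9 g

175 g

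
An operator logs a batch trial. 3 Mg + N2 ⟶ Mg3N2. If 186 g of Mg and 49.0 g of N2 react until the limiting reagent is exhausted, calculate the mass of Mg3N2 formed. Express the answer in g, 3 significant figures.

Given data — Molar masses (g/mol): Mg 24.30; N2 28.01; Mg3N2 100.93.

177 g

n(Mg) = 186.0 / 24.30 = 7.654 mol
n(N2) = 49.00 / 28.01 = 1.749 mol
n/ν for Mg = 7.654/3 = 2.551
n/ν for N2 = 1.749/1 = 1.749
Smallest n/ν is N2 → limiting reagent.
n(Mg3N2) = (1/1) × 1.749 = 1.749 mol
mass = 1.749 × 100.93 = 176.5 g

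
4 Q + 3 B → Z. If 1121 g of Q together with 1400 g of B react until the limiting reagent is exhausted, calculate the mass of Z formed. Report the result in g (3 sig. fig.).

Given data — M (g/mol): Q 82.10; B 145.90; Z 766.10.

2450 g

n(Q) = 1121 / 82.10 = 13.65 mol
n(B) = 1400 / 145.90 = 9.596 mol
n/ν for Q = 13.65/4 = 3.413
n/ν for B = 9.596/3 = 3.199
Smallest n/ν is B → limiting reagent.
n(Z) = (1/3) × 9.596 = 3.199 mol
mass = 3.199 × 766.10 = 2451 g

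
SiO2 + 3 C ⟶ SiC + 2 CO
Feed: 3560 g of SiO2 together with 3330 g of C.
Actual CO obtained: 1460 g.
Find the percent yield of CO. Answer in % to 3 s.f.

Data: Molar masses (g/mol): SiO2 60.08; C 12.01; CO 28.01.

44.0 %

n(SiO2) = 3560 / 60.08 = 59.25 mol
n(C) = 3330 / 12.01 = 277.3 mol
n/ν → SiO2: 59.25, C: 92.43; SiO2 is limiting.
theoretical n(CO) = (2/1) × 59.25 = 118.5 mol → 3319 g
% yield = 1460 / 3319 × 100 = 43.99 %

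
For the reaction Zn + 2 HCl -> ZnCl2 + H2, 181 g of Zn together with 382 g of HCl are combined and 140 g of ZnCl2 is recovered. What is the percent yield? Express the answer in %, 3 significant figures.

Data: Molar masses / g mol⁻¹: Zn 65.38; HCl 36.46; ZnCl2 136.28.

n(Zn) = 181.0 / 65.38 = 2.768 mol
n(HCl) = 382.0 / 36.46 = 10.48 mol
n/ν → Zn: 2.768, HCl: 5.240; Zn is limiting.
theoretical n(ZnCl2) = (1/1) × 2.768 = 2.768 mol → 377.2 g
% yield = 140 / 377.2 × 100 = 37.12 %

37.1 %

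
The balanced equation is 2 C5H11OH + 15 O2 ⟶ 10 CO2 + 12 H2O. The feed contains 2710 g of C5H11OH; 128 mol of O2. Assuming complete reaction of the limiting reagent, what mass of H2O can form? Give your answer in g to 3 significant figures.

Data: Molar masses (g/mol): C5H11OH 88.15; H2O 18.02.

n(C5H11OH) = 2710 / 88.15 = 30.74 mol
n(O2) = 128.0 mol
n/ν for C5H11OH = 30.74/2 = 15.37
n/ν for O2 = 128.0/15 = 8.533
Smallest n/ν is O2 → limiting reagent.
n(H2O) = (12/15) × 128.0 = 102.4 mol
mass = 102.4 × 18.02 = 1845 g

1850 g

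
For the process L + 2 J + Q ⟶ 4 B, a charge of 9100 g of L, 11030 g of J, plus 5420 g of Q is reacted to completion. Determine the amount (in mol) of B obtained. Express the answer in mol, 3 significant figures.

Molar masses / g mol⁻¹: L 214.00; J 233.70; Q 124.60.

n(L) = 9100 / 214.00 = 42.52 mol
n(J) = 11030 / 233.70 = 47.20 mol
n(Q) = 5420 / 124.60 = 43.50 mol
n/ν → L: 42.52, J: 23.60, Q: 43.50; J is limiting.
n(B) = (4/2) × 47.20 = 94.40 mol

94.4 mol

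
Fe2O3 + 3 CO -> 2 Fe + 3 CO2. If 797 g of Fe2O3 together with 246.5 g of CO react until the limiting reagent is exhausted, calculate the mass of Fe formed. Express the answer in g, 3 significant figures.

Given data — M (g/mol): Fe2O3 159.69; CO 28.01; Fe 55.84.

328 g

n(Fe2O3) = 797.0 / 159.69 = 4.991 mol
n(CO) = 246.5 / 28.01 = 8.800 mol
n/ν for Fe2O3 = 4.991/1 = 4.991
n/ν for CO = 8.800/3 = 2.933
Smallest n/ν is CO → limiting reagent.
n(Fe) = (2/3) × 8.800 = 5.867 mol
mass = 5.867 × 55.84 = 327.6 g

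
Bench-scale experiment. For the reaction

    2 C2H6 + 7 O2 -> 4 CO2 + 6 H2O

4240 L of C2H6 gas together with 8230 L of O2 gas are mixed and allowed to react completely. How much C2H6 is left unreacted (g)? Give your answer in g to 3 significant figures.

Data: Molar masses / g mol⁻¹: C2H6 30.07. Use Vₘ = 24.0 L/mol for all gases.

n(C2H6) = 4240 / 24.0 = 176.7 mol
n(O2) = 8230 / 24.0 = 342.9 mol
n/ν for C2H6 = 176.7/2 = 88.35
n/ν for O2 = 342.9/7 = 48.99
Smallest n/ν is O2 → limiting reagent.
C2H6 consumed = (2/7) × 342.9 = 97.97 mol
C2H6 remaining = 176.7 − 97.97 = 78.73 mol
mass = 78.73 × 30.07 = 2367 g

2370 g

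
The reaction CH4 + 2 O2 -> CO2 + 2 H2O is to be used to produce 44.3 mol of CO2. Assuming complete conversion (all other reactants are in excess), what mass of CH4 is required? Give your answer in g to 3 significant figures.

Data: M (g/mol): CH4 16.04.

n(CO2) = 44.30 mol
n(CH4) = (1/1) × 44.30 = 44.30 mol
mass = 44.30 × 16.04 = 710.6 g

711 g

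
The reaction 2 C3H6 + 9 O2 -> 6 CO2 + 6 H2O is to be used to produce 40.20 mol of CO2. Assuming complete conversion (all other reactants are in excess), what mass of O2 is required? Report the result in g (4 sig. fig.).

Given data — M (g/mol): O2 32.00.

1930 g

n(CO2) = 40.20 mol
n(O2) = (9/6) × 40.20 = 60.30 mol
mass = 60.30 × 32.00 = 1930 g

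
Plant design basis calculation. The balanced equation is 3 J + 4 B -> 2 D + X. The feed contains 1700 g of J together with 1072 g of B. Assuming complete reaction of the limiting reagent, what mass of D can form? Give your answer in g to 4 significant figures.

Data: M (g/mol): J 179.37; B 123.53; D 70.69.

306.7 g

n(J) = 1700 / 179.37 = 9.478 mol
n(B) = 1072 / 123.53 = 8.678 mol
n/ν → J: 3.159, B: 2.170; B is limiting.
n(D) = (2/4) × 8.678 = 4.339 mol
mass = 4.339 × 70.69 = 306.7 g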